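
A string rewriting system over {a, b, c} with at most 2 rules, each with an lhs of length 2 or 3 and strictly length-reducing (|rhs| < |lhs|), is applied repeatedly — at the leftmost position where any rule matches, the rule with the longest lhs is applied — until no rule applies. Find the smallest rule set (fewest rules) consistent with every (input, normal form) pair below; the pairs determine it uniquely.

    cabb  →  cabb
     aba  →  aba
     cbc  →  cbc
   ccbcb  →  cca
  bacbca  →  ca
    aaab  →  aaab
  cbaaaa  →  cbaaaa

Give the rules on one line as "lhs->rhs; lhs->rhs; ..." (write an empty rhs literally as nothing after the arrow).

ac->c; bcb->a

  | cabb
  | aba
  | cbc
  | ccbcb => cca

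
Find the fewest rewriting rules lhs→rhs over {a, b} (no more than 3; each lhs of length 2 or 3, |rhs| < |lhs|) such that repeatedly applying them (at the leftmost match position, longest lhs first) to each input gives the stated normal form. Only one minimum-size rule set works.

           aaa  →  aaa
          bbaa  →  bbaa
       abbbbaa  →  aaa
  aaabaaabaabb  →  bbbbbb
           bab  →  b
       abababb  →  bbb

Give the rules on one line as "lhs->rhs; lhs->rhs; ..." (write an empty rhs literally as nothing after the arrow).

aab->bb; ab->a; bab->b

  | aaa
  | bbaa
  | abbbbaa => abbbaa => abbaa => abaa => aaa
  | aaabaaabaabb => abbaaabaabb => abaaabaabb => aaaabaabb => aabbaabb => bbbaabb => bbbbbb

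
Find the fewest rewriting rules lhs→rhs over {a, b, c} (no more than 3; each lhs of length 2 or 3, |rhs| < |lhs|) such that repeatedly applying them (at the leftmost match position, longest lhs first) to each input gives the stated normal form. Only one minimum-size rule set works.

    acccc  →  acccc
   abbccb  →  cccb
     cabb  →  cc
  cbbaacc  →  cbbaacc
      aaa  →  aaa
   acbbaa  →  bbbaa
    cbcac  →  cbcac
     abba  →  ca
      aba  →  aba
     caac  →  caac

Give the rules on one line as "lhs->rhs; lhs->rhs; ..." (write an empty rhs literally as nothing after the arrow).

abb->c; acb->bb

  | acccc
  | abbccb => cccb
  | cabb => cc
  | cbbaacc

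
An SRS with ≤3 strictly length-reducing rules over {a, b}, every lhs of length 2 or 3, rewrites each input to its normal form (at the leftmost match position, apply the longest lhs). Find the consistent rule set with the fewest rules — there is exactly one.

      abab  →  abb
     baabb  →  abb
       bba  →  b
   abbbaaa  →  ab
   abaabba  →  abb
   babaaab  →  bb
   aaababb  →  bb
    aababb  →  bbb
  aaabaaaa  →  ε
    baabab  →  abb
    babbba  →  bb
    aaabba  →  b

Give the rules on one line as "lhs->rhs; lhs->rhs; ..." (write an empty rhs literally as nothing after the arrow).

  | abab => abb
  | baabb => abb
  | bba => b
  | abbbaaa => abbaa => aba => ab

aa->b; aba->ab; ba->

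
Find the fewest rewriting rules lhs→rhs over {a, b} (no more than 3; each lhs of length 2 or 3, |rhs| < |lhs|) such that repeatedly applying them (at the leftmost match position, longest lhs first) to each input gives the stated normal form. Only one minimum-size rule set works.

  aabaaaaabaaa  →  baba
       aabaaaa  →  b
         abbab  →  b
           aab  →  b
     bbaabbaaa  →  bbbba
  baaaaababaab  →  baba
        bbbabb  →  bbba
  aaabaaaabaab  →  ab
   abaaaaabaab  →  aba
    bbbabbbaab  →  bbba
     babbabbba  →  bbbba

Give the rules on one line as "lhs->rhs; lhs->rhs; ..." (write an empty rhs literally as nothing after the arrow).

  | aabaaaaabaaa => baaaaabaaa => baaabaaa => babaaa => baba
  | aabaaaa => baaaa => baa => b
  | abbab => aab => b
  | aab => b

aa->; abb->a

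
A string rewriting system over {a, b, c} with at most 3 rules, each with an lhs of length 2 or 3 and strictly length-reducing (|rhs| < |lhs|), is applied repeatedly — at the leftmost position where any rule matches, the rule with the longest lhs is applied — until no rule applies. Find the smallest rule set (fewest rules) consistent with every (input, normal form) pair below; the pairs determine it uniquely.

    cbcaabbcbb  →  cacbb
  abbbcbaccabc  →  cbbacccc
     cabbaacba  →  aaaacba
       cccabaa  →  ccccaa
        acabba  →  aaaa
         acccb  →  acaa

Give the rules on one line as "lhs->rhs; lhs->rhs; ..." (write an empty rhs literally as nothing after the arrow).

  | cbcaabbcbb => caabbcbb => cacbcbb => cacbb
  | abbbcbaccabc => cbbcbaccabc => cbbaccabc => cbbacccc
  | cabbaacba => ccbaacba => aaaacba
  | cccabaa => ccccaa

ab->c; bc->; ccb->aa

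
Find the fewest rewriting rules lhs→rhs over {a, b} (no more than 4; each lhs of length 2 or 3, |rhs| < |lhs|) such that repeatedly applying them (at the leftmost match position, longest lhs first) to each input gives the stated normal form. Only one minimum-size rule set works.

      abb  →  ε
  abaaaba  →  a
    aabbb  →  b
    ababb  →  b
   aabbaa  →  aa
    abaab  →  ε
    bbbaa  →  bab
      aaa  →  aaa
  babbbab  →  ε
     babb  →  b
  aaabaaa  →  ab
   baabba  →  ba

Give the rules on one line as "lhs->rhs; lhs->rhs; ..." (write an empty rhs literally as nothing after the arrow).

aab->ab; aba->ab; abb->; bba->ab

  | abb => ε
  | abaaaba => abaaba => ababa => abba => a
  | aabbb => abbb => b
  | ababb => abbb => b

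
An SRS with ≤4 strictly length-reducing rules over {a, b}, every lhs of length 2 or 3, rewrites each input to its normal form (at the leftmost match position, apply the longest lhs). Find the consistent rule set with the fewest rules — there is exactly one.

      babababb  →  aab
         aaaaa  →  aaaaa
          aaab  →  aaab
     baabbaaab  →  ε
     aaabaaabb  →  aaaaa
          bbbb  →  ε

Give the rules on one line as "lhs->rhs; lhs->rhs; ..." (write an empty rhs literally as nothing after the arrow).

  | babababb => bbababb => abbabb => aabbb => aab
  | aaaaa
  | aaab
  | baabbaaab => babbaaab => bbbaaab => baaab => baab => bab => bb => ε

aba->a; ba->b; bb->; bba->ab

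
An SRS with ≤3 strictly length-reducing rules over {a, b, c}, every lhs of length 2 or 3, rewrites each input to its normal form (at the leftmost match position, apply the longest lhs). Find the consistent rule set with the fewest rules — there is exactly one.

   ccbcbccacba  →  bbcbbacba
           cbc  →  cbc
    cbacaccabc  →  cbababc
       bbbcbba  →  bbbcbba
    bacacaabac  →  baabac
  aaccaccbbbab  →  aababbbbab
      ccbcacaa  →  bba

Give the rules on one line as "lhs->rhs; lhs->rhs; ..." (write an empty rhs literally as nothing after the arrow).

ca->; cc->b

  | ccbcbccacba => bbcbccacba => bbcbbacba
  | cbc
  | cbacaccabc => cbaccabc => cbababc
  | bbbcbba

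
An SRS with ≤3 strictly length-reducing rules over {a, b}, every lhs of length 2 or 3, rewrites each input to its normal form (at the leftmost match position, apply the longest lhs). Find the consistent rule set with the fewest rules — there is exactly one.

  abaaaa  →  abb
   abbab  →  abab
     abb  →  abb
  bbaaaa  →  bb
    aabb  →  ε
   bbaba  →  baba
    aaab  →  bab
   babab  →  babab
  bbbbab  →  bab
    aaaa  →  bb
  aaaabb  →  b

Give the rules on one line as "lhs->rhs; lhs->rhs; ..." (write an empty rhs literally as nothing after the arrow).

aa->b; bba->ba; bbb->

  | abaaaa => abbaa => abaa => abb
  | abbab => abab
  | abb
  | bbaaaa => baaaa => bbaa => baa => bb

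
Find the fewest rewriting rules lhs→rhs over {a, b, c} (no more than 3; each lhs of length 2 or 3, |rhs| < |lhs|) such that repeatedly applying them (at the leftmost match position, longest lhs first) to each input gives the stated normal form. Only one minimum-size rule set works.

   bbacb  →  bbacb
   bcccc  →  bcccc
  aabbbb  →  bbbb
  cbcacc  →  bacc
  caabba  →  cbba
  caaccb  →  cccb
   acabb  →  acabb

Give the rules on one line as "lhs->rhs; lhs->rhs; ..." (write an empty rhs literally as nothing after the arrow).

  | bbacb
  | bcccc
  | aabbbb => bbbb
  | cbcacc => bacc

aa->; cbc->b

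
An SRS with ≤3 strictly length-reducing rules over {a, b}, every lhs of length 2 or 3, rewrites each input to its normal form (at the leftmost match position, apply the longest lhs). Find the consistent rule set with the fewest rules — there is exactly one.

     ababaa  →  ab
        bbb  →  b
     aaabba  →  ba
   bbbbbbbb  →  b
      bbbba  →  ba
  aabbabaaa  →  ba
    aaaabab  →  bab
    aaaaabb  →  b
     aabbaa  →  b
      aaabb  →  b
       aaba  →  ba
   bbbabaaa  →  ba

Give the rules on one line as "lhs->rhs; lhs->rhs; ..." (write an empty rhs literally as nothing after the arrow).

  | ababaa => ababb => ab
  | bbb => bb => b
  | aaabba => babba => ba
  | bbbbbbbb => bbbbbbb => bbbbbb => bbbbb => bbbb => bbb => bb => b

aa->b; abb->; bb->b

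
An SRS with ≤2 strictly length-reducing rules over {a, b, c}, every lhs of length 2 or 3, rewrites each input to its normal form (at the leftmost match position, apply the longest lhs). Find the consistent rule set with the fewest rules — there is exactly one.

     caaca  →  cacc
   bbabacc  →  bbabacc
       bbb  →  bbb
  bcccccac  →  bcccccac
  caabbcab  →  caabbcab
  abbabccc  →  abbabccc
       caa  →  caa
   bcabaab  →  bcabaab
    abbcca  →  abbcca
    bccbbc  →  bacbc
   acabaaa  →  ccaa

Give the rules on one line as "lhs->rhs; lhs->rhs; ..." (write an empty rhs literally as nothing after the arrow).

  | caaca => cacc
  | bbabacc
  | bbb
  | bcccccac

aca->cc; ccb->ac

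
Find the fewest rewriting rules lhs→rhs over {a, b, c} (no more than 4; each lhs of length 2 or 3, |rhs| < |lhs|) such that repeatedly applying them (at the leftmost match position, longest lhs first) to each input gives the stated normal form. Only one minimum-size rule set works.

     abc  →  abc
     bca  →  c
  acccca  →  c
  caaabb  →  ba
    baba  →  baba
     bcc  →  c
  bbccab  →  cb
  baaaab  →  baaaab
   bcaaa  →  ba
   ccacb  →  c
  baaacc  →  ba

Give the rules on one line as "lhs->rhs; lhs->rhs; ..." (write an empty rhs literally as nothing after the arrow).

ac->; bb->c; ca->b; cc->b

  | abc
  | bca => bb => c
  | acccca => ccca => bca => bb => c
  | caaabb => baabb => baac => ba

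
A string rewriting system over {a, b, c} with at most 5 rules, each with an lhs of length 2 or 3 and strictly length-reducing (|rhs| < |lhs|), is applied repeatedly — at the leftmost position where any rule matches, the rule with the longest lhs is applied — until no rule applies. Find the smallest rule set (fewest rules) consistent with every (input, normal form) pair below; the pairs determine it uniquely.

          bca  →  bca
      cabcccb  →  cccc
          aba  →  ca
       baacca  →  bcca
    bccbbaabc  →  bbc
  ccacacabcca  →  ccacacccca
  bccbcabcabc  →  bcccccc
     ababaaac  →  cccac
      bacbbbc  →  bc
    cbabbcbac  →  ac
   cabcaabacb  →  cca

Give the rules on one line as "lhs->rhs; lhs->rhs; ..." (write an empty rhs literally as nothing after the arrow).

  | bca
  | cabcccb => cccccb => cccc
  | aba => ca
  | baacca => bcca

aa->; aaa->ca; ab->c; cb->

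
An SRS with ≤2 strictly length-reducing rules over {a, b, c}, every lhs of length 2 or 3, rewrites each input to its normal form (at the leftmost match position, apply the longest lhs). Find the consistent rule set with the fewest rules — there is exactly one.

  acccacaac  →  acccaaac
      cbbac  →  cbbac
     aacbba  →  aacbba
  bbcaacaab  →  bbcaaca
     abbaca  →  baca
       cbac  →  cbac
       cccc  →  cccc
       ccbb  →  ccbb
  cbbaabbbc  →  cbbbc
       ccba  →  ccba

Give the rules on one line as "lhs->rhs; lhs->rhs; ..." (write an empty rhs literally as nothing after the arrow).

  | acccacaac => acccaaac
  | cbbac
  | aacbba
  | bbcaacaab => bbcaaca

ab->; cac->ca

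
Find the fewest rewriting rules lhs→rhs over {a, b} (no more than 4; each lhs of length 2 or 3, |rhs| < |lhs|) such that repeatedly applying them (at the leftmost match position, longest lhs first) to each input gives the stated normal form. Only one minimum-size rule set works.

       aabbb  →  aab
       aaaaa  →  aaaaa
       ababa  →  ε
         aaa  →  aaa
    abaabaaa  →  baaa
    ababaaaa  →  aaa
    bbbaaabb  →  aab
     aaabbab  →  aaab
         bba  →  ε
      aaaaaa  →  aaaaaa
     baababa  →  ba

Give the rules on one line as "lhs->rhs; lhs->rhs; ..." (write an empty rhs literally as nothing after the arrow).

  | aabbb => aabb => aab
  | aaaaa
  | ababa => bbba => bba => ε
  | aaa

aba->bb; bb->b; bba->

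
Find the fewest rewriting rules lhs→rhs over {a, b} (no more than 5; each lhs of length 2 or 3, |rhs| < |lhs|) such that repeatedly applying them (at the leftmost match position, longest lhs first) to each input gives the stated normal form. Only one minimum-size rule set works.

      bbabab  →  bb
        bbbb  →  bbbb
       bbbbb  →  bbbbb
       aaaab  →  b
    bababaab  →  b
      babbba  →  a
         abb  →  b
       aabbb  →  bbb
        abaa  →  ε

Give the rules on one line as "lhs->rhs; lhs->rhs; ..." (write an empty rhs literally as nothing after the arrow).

  | bbabab => bbab => bb
  | bbbb
  | bbbbb
  | aaaab => aab => b

aa->; ab->; ba->a; bab->b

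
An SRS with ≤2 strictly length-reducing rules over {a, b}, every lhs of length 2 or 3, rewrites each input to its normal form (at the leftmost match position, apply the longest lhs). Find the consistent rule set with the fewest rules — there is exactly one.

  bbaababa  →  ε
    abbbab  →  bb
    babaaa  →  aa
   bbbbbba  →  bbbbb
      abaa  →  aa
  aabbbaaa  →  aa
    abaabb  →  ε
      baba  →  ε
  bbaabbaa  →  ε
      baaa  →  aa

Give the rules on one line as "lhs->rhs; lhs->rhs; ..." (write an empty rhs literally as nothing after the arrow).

  | bbaababa => bababa => baba => ba => ε
  | abbbab => bbab => bb
  | babaaa => baaa => aa
  | bbbbbba => bbbbb

ab->; ba->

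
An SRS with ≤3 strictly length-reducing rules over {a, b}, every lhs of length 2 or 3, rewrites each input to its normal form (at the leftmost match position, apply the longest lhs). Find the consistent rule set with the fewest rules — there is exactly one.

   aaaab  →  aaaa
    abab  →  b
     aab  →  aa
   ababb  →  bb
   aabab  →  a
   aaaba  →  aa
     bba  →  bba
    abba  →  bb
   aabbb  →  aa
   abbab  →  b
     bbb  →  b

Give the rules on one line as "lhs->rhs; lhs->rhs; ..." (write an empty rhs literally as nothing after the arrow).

  | aaaab => aaaa
  | abab => bbb => b
  | aab => aa
  | ababb => bbbb => bb

ab->a; aba->bb; bbb->b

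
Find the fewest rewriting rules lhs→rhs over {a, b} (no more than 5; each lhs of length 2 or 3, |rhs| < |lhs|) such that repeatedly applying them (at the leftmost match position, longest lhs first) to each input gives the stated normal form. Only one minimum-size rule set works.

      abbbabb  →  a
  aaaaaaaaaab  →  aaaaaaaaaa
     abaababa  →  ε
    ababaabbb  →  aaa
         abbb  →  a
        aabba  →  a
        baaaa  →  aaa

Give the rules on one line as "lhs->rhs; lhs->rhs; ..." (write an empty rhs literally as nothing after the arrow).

ab->a; aba->b; ba->; bb->a

  | abbbabb => abbabb => ababb => bbb => ab => a
  | aaaaaaaaaab => aaaaaaaaaa
  | abaababa => bababa => baba => ba => ε
  | ababaabbb => bbaabbb => aaabbb => aaabb => aaab => aaa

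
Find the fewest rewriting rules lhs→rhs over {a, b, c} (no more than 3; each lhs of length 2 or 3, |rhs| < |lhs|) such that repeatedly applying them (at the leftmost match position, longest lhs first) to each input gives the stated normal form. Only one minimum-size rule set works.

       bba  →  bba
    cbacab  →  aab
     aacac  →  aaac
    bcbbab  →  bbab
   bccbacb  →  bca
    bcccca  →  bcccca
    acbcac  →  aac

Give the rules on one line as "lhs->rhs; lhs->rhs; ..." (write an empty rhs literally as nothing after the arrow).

  | bba
  | cbacab => acab => aab
  | aacac => aaac
  | bcbbab => bbab

aca->aa; cb->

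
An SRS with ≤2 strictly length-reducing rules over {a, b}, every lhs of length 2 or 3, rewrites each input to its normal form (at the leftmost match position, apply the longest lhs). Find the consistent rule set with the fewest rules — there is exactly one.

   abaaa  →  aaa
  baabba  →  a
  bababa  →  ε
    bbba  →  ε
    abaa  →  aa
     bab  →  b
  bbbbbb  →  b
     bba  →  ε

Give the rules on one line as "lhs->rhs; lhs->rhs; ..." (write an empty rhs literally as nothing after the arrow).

ba->; bb->b

  | abaaa => aaa
  | baabba => abba => aba => a
  | bababa => baba => ba => ε
  | bbba => bba => ba => ε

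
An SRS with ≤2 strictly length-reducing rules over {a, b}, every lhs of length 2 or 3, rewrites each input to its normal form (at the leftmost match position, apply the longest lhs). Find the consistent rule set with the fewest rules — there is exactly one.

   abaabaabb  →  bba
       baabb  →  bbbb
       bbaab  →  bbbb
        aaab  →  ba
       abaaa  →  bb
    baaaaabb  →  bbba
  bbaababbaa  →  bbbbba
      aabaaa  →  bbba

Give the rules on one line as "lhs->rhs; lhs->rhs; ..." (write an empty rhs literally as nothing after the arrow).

aa->b; ab->a

  | abaabaabb => aaabaabb => babaabb => baaabb => bbabb => bbab => bba
  | baabb => bbbb
  | bbaab => bbbb
  | aaab => bab => ba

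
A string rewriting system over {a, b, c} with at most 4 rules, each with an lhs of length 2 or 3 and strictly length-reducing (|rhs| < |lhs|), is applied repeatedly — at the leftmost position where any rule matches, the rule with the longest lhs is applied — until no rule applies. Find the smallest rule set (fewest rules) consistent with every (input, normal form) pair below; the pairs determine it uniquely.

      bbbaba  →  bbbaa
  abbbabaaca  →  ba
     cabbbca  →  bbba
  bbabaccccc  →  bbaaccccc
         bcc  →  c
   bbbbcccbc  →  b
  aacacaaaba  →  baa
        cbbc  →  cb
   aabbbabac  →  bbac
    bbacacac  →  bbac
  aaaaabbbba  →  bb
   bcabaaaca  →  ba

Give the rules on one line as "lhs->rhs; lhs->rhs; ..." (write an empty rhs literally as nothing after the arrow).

  | bbbaba => bbbaa
  | abbbabaaca => abbabaaca => ababaaca => aabaaca => aaaaca => baca => bab => ba
  | cabbbca => bbbbca => bbba
  | bbabaccccc => bbaaccccc

aaa->b; ab->a; bc->; ca->b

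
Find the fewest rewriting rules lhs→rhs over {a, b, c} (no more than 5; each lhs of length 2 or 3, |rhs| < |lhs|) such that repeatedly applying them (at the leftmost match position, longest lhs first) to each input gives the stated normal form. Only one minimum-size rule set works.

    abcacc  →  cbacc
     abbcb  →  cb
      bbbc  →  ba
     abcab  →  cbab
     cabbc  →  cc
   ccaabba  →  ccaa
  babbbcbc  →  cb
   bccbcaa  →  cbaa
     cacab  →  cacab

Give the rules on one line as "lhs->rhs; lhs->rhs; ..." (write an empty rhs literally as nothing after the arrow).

abb->; abc->cb; bbc->a; bcc->a

  | abcacc => cbacc
  | abbcb => cb
  | bbbc => ba
  | abcab => cbab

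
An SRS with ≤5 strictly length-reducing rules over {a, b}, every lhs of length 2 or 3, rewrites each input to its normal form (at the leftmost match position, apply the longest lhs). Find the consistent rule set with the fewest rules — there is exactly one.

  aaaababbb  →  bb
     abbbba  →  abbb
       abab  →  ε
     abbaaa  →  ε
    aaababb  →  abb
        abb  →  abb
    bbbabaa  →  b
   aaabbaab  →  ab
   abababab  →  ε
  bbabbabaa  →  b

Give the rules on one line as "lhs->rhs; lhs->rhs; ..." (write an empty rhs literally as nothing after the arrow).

aaa->; aab->; ba->a; bba->b

  | aaaababbb => ababbb => aabbb => bb
  | abbbba => abbb
  | abab => aab => ε
  | abbaaa => abaa => aaa => ε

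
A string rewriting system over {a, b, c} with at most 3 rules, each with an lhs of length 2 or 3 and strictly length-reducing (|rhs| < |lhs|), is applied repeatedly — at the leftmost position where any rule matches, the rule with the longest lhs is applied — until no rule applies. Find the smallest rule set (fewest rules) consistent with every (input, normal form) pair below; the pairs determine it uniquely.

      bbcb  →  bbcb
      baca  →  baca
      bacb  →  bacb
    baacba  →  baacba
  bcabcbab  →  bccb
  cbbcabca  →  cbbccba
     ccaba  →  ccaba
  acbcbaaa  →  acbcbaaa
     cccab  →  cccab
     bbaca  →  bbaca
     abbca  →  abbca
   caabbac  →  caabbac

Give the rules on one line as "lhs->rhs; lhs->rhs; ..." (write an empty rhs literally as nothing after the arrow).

abc->cb; bab->

  | bbcb
  | baca
  | bacb
  | baacba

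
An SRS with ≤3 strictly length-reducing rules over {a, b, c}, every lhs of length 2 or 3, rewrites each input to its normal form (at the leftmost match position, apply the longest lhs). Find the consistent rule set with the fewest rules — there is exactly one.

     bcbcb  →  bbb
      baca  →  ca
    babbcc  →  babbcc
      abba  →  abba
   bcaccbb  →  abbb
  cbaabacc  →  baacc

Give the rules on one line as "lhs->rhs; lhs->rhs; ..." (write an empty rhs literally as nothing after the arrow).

bac->c; bca->ab; cb->b

  | bcbcb => bbcb => bbb
  | baca => ca
  | babbcc
  | abba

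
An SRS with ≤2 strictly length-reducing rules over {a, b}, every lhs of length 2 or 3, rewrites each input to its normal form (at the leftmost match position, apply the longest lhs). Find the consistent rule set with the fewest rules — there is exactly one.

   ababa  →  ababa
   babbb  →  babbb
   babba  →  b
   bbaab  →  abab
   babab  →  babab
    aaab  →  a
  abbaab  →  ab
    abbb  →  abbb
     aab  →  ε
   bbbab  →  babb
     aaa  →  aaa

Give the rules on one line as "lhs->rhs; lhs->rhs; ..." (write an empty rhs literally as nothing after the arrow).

  | ababa
  | babbb
  | babba => baab => b
  | bbaab => abab

aab->; bba->ab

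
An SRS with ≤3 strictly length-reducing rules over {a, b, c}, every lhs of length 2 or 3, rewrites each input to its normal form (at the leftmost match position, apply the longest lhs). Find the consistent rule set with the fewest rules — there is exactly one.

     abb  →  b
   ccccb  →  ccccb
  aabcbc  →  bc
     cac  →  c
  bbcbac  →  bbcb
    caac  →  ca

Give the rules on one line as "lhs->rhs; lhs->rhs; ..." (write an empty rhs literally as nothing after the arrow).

ab->; ac->

  | abb => b
  | ccccb
  | aabcbc => acbc => bc
  | cac => c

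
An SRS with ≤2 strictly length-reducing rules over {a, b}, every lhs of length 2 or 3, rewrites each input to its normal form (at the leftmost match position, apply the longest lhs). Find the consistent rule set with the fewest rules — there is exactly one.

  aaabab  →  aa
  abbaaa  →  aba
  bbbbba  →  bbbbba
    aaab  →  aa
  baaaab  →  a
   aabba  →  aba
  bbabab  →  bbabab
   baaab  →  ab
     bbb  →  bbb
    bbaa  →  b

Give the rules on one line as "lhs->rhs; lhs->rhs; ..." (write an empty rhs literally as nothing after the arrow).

aab->a; baa->

  | aaabab => aaab => aa
  | abbaaa => aba
  | bbbbba
  | aaab => aa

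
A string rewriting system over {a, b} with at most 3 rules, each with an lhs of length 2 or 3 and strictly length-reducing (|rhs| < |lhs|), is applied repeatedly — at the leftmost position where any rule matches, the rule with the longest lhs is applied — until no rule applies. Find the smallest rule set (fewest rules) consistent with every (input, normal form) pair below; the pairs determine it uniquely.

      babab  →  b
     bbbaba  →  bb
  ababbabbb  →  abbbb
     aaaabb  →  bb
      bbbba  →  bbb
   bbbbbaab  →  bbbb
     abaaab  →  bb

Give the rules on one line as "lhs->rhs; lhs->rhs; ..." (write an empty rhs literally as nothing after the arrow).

  | babab => bab => b
  | bbbaba => bbba => bb
  | ababbabbb => abbabbb => abbbb
  | aaaabb => babb => bb

aaa->b; ba->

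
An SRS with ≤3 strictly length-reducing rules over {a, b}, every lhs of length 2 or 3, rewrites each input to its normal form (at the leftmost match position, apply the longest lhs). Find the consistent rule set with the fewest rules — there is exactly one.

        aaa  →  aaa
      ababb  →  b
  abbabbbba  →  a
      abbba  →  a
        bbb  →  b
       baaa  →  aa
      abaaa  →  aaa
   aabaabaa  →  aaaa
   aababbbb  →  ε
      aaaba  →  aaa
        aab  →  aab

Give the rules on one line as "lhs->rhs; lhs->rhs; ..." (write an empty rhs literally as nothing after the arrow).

  | aaa
  | ababb => abb => b
  | abbabbbba => babbbba => bbbba => bba => a
  | abbba => bba => a

abb->b; ba->; bb->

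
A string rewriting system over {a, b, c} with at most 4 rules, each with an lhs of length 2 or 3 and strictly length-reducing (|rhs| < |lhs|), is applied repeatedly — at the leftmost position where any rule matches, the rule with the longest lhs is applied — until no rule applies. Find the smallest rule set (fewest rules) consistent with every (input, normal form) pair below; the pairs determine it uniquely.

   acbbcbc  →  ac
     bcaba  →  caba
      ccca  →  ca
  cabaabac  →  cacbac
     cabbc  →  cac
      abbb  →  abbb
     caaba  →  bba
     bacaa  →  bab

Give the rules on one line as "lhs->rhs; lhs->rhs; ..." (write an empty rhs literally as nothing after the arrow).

aa->c; bc->c; cc->b

  | acbbcbc => acbcbc => accbc => abbc => abc => ac
  | bcaba => caba
  | ccca => bca => ca
  | cabaabac => cabcbac => cacbac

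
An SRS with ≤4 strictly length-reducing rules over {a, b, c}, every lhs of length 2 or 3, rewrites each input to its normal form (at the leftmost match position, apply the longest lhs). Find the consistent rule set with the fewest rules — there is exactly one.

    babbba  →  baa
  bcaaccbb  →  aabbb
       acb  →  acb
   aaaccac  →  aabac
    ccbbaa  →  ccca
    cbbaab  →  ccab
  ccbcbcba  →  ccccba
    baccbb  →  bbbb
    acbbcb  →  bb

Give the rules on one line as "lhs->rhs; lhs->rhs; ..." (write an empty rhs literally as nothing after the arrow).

  | babbba => babc => baa
  | bcaaccbb => aaaccbb => aabbb
  | acb
  | aaaccac => aabac

acc->b; bba->c; bc->a; bcb->cb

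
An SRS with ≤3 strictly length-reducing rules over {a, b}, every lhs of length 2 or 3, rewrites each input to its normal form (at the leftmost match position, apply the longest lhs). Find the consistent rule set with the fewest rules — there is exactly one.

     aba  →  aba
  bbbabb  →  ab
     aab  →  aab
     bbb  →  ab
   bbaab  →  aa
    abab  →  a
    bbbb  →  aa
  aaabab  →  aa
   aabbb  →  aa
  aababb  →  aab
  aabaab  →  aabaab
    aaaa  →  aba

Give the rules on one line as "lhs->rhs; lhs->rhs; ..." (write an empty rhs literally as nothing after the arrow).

aaa->ab; bab->; bb->a

  | aba
  | bbbabb => ababb => ab
  | aab
  | bbb => ab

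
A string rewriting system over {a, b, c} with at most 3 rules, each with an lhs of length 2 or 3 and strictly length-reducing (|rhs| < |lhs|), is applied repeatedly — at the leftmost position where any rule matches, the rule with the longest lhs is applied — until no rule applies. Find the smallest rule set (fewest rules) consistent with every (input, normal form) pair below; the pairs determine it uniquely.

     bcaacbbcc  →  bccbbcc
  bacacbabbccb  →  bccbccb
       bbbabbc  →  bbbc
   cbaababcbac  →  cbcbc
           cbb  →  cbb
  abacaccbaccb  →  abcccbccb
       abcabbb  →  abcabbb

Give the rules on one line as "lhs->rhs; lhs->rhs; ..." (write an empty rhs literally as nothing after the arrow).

ac->c; bab->

  | bcaacbbcc => bcacbbcc => bccbbcc
  | bacacbabbccb => bcacbabbccb => bccbabbccb => bccbccb
  | bbbabbc => bbbc
  | cbaababcbac => cbaacbac => cbacbac => cbcbac => cbcbc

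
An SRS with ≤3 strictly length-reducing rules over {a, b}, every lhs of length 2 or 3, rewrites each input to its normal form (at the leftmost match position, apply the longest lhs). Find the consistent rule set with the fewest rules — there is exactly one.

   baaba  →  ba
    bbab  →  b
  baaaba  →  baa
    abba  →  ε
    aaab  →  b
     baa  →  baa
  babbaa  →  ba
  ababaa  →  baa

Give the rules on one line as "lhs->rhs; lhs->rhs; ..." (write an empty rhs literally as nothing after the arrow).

ab->b; aba->; bba->

  | baaba => ba
  | bbab => b
  | baaaba => baa
  | abba => bba => ε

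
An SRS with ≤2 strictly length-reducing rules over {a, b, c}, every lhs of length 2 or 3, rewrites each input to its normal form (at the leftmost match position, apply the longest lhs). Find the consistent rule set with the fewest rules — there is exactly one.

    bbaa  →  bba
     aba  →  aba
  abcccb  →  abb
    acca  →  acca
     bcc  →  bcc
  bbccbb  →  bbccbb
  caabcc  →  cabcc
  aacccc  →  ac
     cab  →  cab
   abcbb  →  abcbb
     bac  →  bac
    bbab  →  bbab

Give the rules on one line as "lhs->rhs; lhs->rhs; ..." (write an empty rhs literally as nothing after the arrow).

  | bbaa => bba
  | aba
  | abcccb => abb
  | acca

aa->a; ccc->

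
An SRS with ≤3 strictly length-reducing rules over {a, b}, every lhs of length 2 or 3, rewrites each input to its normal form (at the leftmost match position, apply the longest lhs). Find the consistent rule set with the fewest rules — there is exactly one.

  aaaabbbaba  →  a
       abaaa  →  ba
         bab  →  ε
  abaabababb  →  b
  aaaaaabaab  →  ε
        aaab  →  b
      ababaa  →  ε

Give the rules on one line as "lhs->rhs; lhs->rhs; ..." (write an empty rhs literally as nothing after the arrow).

aa->; ab->b; bb->

  | aaaabbbaba => aabbbaba => bbbaba => baba => bba => a
  | abaaa => baaa => ba
  | bab => bb => ε
  | abaabababb => baabababb => bbababb => ababb => babb => bbb => b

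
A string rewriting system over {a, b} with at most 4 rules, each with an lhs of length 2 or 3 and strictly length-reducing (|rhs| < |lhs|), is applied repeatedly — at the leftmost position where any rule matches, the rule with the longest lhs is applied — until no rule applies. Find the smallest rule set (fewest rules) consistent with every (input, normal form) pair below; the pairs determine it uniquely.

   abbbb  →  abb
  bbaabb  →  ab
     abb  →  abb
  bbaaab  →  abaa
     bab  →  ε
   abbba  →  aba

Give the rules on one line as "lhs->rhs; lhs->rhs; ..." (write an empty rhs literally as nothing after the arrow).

  | abbbb => abb
  | bbaabb => ababb => ab
  | abb
  | bbaaab => abaab => abaa

aab->aa; bab->; bba->ab; bbb->b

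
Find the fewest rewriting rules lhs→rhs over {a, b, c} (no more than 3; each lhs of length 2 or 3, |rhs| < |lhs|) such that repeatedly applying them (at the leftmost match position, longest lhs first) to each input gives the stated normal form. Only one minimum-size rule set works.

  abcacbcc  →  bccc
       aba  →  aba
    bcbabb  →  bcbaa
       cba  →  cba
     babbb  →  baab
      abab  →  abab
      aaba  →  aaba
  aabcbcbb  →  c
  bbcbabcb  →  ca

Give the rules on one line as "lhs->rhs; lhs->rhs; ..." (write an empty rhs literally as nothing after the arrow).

  | abcacbcc => bacbcc => bccc
  | aba
  | bcbabb => bcbaa
  | cba

abc->b; acb->c; bb->a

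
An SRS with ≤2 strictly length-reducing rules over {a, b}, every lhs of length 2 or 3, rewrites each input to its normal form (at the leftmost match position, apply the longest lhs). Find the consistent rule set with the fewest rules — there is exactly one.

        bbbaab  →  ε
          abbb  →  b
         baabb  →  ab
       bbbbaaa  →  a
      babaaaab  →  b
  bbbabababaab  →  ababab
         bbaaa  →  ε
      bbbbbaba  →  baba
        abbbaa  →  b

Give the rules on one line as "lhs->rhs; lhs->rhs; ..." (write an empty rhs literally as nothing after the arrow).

aa->; bb->a

  | bbbaab => abaab => abb => aa => ε
  | abbb => aab => b
  | baabb => bbb => ab
  | bbbbaaa => abbaaa => aaaaa => aaa => a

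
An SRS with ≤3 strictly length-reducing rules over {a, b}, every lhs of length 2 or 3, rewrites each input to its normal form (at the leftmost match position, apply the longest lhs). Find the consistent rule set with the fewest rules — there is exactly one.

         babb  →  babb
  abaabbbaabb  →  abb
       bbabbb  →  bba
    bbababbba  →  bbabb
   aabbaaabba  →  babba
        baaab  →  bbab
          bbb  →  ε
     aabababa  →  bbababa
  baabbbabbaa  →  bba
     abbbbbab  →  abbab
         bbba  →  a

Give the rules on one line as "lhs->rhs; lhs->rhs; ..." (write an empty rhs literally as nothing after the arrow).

  | babb
  | abaabbbaabb => abbbbbaabb => abbaabb => abbbbb => abb
  | bbabbb => bba
  | bbababbba => bbabaa => bbabb

aa->b; bbb->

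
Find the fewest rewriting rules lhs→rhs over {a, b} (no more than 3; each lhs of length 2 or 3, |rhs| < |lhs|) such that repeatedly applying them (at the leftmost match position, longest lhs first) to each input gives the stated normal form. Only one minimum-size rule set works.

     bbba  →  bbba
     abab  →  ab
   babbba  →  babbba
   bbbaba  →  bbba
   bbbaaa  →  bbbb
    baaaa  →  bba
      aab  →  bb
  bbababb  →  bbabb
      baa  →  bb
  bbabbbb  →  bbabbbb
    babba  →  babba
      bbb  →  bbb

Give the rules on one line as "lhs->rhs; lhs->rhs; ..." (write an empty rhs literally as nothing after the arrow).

  | bbba
  | abab => ab
  | babbba
  | bbbaba => bbba

aa->b; aaa->b; aba->a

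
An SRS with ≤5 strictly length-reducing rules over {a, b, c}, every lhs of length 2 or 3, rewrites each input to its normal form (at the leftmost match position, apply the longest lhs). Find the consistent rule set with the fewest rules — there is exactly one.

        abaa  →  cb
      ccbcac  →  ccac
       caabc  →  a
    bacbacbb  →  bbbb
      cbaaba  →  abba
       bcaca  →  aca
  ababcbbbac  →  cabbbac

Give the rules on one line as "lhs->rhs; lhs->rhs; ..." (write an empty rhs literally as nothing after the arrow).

aa->b; aba->ca; bc->; cbb->ab

  | abaa => caa => cb
  | ccbcac => ccac
  | caabc => cbbc => abc => a
  | bacbacbb => bacbaab => bacbbb => baabb => bbbb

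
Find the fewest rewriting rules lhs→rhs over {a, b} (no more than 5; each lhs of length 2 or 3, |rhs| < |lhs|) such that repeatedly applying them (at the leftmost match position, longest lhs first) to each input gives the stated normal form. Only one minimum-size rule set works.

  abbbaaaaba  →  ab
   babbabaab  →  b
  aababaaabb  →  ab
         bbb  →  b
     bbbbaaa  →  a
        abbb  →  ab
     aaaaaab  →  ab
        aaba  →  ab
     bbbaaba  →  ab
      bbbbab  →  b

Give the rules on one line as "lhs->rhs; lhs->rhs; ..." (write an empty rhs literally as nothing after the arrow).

aa->a; ba->b; bb->b; bba->

  | abbbaaaaba => abbaaaaba => aaaaba => aaaba => aaba => aba => ab
  | babbabaab => bbbabaab => bbabaab => baab => bab => bb => b
  | aababaaabb => ababaaabb => abbaaabb => aaabb => aabb => abb => ab
  | bbb => bb => b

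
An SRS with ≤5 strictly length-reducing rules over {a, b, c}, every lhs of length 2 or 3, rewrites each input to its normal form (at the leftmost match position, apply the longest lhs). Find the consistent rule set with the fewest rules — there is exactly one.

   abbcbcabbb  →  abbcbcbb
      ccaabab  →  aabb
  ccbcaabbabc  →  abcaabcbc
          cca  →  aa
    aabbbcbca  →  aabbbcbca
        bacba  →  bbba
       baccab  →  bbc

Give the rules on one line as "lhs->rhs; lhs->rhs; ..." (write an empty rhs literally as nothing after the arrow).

ac->b; bab->cb; cab->c; cc->a

  | abbcbcabbb => abbcbcbb
  | ccaabab => aaabab => aaacb => aabb
  | ccbcaabbabc => abcaabbabc => abcaabcbc
  | cca => aa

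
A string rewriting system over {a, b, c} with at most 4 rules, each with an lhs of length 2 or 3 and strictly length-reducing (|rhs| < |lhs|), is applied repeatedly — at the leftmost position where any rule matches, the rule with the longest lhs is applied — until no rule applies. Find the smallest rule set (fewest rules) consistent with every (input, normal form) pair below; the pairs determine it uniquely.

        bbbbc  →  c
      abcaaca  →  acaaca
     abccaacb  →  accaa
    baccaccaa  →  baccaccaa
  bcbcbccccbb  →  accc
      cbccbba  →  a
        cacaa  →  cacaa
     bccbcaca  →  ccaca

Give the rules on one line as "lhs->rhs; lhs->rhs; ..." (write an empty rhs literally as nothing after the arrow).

bc->c; bcb->ac; cb->

  | bbbbc => bbbc => bbc => bc => c
  | abcaaca => acaaca
  | abccaacb => accaacb => accaa
  | baccaccaa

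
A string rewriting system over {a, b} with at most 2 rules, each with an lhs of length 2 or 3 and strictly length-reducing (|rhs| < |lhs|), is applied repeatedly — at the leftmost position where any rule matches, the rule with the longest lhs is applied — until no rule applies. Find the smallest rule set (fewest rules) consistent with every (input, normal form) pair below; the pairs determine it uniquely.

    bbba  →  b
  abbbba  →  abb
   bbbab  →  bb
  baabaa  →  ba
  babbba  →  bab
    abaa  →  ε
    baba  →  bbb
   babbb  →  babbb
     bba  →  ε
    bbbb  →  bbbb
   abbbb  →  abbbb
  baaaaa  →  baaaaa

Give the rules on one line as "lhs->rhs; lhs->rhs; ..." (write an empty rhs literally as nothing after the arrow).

  | bbba => b
  | abbbba => abb
  | bbbab => bb
  | baabaa => babba => ba

aba->bb; bba->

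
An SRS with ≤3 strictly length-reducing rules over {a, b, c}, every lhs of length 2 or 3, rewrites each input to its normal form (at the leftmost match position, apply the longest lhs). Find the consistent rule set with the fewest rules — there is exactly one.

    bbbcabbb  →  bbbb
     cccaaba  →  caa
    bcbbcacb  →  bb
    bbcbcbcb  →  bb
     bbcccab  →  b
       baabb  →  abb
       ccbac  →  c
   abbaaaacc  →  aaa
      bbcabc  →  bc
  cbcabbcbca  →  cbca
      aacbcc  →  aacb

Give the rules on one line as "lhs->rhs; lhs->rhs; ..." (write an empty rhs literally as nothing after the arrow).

  | bbbcabbb => bbabbb => bbbb
  | cccaaba => caaba => caa
  | bcbbcacb => bcbacb => bccb => bb
  | bbcbcbcb => bbcbcb => bbcb => bb

ba->; bbc->b; cc->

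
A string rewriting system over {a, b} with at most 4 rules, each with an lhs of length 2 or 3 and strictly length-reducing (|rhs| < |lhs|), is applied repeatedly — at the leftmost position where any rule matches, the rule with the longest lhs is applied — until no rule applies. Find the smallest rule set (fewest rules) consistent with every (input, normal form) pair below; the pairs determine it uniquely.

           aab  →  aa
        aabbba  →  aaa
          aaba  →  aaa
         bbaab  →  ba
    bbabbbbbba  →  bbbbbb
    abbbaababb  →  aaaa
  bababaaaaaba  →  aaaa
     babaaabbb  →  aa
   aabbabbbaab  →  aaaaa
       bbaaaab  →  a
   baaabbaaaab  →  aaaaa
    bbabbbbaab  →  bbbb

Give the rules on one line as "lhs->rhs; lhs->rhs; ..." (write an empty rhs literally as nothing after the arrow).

  | aab => aa
  | aabbba => aabba => aaba => aaa
  | aaba => aaa
  | bbaab => bab => ba

ab->a; baa->; bba->b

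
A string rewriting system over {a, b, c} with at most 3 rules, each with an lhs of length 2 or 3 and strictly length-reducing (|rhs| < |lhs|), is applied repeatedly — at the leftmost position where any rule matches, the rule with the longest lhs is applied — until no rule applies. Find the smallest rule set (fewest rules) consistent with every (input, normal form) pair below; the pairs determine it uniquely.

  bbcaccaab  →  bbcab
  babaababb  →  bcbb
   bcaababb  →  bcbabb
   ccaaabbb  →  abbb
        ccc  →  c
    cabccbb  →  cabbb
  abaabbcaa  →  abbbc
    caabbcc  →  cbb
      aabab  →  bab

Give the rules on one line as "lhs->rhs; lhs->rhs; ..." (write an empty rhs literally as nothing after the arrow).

  | bbcaccaab => bbcaaab => bbcab
  | babaababb => babbabb => baacbb => bcbb
  | bcaababb => bcbabb
  | ccaaabbb => aaabbb => abbb

aa->; bba->ac; cc->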